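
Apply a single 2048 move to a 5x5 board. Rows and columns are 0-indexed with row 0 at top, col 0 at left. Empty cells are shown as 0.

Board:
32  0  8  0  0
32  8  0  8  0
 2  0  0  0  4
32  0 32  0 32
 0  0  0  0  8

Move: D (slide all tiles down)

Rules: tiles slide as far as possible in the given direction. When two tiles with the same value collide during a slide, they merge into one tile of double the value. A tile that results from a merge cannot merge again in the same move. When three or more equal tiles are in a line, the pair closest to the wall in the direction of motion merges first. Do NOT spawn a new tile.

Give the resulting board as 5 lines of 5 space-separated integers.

Answer:  0  0  0  0  0
 0  0  0  0  0
64  0  0  0  4
 2  0  8  0 32
32  8 32  8  8

Derivation:
Slide down:
col 0: [32, 32, 2, 32, 0] -> [0, 0, 64, 2, 32]
col 1: [0, 8, 0, 0, 0] -> [0, 0, 0, 0, 8]
col 2: [8, 0, 0, 32, 0] -> [0, 0, 0, 8, 32]
col 3: [0, 8, 0, 0, 0] -> [0, 0, 0, 0, 8]
col 4: [0, 0, 4, 32, 8] -> [0, 0, 4, 32, 8]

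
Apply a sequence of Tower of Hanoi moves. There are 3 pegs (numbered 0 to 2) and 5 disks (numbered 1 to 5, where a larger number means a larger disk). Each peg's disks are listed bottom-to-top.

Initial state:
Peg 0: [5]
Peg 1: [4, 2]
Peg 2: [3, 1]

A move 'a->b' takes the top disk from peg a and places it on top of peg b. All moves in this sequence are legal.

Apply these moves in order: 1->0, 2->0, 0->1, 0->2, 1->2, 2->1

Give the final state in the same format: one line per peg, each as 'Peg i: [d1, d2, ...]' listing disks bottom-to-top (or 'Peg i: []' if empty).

After move 1 (1->0):
Peg 0: [5, 2]
Peg 1: [4]
Peg 2: [3, 1]

After move 2 (2->0):
Peg 0: [5, 2, 1]
Peg 1: [4]
Peg 2: [3]

After move 3 (0->1):
Peg 0: [5, 2]
Peg 1: [4, 1]
Peg 2: [3]

After move 4 (0->2):
Peg 0: [5]
Peg 1: [4, 1]
Peg 2: [3, 2]

After move 5 (1->2):
Peg 0: [5]
Peg 1: [4]
Peg 2: [3, 2, 1]

After move 6 (2->1):
Peg 0: [5]
Peg 1: [4, 1]
Peg 2: [3, 2]

Answer: Peg 0: [5]
Peg 1: [4, 1]
Peg 2: [3, 2]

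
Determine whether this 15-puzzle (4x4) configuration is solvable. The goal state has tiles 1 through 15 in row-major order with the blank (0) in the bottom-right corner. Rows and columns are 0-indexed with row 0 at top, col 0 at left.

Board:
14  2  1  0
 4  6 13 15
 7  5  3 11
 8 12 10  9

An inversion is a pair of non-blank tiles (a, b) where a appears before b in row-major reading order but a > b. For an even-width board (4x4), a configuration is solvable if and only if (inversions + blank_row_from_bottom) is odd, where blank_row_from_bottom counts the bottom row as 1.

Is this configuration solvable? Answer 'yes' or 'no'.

Answer: no

Derivation:
Inversions: 42
Blank is in row 0 (0-indexed from top), which is row 4 counting from the bottom (bottom = 1).
42 + 4 = 46, which is even, so the puzzle is not solvable.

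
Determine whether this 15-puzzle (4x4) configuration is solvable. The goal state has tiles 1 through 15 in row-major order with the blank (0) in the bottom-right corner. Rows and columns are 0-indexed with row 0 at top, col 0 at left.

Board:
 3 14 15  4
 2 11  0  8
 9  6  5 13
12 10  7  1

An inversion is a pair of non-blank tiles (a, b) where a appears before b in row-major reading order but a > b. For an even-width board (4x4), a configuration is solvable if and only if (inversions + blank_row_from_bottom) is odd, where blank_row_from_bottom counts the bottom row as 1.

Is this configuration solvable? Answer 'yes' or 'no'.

Inversions: 57
Blank is in row 1 (0-indexed from top), which is row 3 counting from the bottom (bottom = 1).
57 + 3 = 60, which is even, so the puzzle is not solvable.

Answer: no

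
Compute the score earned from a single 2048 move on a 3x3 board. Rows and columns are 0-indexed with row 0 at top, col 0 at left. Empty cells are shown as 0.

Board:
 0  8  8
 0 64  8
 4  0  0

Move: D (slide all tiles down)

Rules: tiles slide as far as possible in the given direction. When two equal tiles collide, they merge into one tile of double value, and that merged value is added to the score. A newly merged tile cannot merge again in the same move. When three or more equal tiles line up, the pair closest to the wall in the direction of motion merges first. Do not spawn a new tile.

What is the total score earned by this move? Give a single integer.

Answer: 16

Derivation:
Slide down:
col 0: [0, 0, 4] -> [0, 0, 4]  score +0 (running 0)
col 1: [8, 64, 0] -> [0, 8, 64]  score +0 (running 0)
col 2: [8, 8, 0] -> [0, 0, 16]  score +16 (running 16)
Board after move:
 0  0  0
 0  8  0
 4 64 16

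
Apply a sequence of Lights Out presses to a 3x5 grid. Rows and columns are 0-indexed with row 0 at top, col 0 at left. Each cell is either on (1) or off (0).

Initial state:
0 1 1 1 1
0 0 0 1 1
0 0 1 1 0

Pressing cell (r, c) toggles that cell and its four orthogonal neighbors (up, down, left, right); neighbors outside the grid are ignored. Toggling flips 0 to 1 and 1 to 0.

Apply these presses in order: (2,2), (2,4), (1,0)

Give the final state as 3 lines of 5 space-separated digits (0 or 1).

Answer: 1 1 1 1 1
1 1 1 1 0
1 1 0 1 1

Derivation:
After press 1 at (2,2):
0 1 1 1 1
0 0 1 1 1
0 1 0 0 0

After press 2 at (2,4):
0 1 1 1 1
0 0 1 1 0
0 1 0 1 1

After press 3 at (1,0):
1 1 1 1 1
1 1 1 1 0
1 1 0 1 1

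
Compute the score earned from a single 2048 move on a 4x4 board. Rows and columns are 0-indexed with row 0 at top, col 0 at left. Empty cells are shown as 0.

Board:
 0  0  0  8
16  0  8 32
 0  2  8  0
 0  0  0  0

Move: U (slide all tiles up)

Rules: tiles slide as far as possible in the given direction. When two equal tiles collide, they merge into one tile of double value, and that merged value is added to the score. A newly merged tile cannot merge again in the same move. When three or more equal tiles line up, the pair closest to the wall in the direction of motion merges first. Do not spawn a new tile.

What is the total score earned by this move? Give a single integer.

Slide up:
col 0: [0, 16, 0, 0] -> [16, 0, 0, 0]  score +0 (running 0)
col 1: [0, 0, 2, 0] -> [2, 0, 0, 0]  score +0 (running 0)
col 2: [0, 8, 8, 0] -> [16, 0, 0, 0]  score +16 (running 16)
col 3: [8, 32, 0, 0] -> [8, 32, 0, 0]  score +0 (running 16)
Board after move:
16  2 16  8
 0  0  0 32
 0  0  0  0
 0  0  0  0

Answer: 16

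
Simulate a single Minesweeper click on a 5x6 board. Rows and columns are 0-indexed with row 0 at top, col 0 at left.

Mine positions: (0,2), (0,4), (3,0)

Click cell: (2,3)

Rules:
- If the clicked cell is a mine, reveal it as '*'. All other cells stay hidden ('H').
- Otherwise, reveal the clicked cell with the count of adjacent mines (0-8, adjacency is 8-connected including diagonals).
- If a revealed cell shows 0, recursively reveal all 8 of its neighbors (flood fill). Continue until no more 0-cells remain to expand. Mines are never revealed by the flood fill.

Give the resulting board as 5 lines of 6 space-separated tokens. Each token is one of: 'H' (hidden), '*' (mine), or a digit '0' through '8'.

H H H H H H
H 1 1 2 1 1
H 1 0 0 0 0
H 1 0 0 0 0
H 1 0 0 0 0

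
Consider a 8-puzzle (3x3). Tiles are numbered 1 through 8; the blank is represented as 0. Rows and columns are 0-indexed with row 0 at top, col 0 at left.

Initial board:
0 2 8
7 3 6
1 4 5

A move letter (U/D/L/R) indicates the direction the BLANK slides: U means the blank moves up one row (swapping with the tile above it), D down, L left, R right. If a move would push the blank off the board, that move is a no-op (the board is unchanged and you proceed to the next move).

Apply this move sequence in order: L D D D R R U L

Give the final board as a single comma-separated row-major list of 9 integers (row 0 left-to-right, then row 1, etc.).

Answer: 7, 2, 8, 1, 0, 3, 4, 5, 6

Derivation:
After move 1 (L):
0 2 8
7 3 6
1 4 5

After move 2 (D):
7 2 8
0 3 6
1 4 5

After move 3 (D):
7 2 8
1 3 6
0 4 5

After move 4 (D):
7 2 8
1 3 6
0 4 5

After move 5 (R):
7 2 8
1 3 6
4 0 5

After move 6 (R):
7 2 8
1 3 6
4 5 0

After move 7 (U):
7 2 8
1 3 0
4 5 6

After move 8 (L):
7 2 8
1 0 3
4 5 6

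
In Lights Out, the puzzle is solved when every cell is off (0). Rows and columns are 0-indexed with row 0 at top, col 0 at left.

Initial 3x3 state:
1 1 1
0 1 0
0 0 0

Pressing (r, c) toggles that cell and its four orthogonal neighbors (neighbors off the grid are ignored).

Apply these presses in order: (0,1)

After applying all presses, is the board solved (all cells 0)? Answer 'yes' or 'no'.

Answer: yes

Derivation:
After press 1 at (0,1):
0 0 0
0 0 0
0 0 0

Lights still on: 0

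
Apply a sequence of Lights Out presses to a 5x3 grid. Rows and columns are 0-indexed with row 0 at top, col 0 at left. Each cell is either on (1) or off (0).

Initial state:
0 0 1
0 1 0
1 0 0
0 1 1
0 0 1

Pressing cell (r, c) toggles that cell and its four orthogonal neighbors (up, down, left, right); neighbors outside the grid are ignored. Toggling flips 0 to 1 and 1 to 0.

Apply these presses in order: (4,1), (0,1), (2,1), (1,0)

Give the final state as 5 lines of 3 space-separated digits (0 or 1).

After press 1 at (4,1):
0 0 1
0 1 0
1 0 0
0 0 1
1 1 0

After press 2 at (0,1):
1 1 0
0 0 0
1 0 0
0 0 1
1 1 0

After press 3 at (2,1):
1 1 0
0 1 0
0 1 1
0 1 1
1 1 0

After press 4 at (1,0):
0 1 0
1 0 0
1 1 1
0 1 1
1 1 0

Answer: 0 1 0
1 0 0
1 1 1
0 1 1
1 1 0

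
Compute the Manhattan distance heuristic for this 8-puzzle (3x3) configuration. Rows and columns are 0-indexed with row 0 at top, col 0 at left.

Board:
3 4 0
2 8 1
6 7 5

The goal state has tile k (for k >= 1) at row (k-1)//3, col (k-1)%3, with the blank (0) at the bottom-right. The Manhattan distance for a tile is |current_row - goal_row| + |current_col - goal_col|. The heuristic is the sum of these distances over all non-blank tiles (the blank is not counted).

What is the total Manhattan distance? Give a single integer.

Tile 3: at (0,0), goal (0,2), distance |0-0|+|0-2| = 2
Tile 4: at (0,1), goal (1,0), distance |0-1|+|1-0| = 2
Tile 2: at (1,0), goal (0,1), distance |1-0|+|0-1| = 2
Tile 8: at (1,1), goal (2,1), distance |1-2|+|1-1| = 1
Tile 1: at (1,2), goal (0,0), distance |1-0|+|2-0| = 3
Tile 6: at (2,0), goal (1,2), distance |2-1|+|0-2| = 3
Tile 7: at (2,1), goal (2,0), distance |2-2|+|1-0| = 1
Tile 5: at (2,2), goal (1,1), distance |2-1|+|2-1| = 2
Sum: 2 + 2 + 2 + 1 + 3 + 3 + 1 + 2 = 16

Answer: 16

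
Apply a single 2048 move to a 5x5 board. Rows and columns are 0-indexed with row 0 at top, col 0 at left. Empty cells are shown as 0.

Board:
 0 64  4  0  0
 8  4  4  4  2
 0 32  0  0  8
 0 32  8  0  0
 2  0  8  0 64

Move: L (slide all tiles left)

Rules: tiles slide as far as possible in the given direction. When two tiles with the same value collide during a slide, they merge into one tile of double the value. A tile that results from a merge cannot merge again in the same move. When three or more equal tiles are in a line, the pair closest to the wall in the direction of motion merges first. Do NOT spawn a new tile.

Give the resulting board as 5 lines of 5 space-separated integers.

Slide left:
row 0: [0, 64, 4, 0, 0] -> [64, 4, 0, 0, 0]
row 1: [8, 4, 4, 4, 2] -> [8, 8, 4, 2, 0]
row 2: [0, 32, 0, 0, 8] -> [32, 8, 0, 0, 0]
row 3: [0, 32, 8, 0, 0] -> [32, 8, 0, 0, 0]
row 4: [2, 0, 8, 0, 64] -> [2, 8, 64, 0, 0]

Answer: 64  4  0  0  0
 8  8  4  2  0
32  8  0  0  0
32  8  0  0  0
 2  8 64  0  0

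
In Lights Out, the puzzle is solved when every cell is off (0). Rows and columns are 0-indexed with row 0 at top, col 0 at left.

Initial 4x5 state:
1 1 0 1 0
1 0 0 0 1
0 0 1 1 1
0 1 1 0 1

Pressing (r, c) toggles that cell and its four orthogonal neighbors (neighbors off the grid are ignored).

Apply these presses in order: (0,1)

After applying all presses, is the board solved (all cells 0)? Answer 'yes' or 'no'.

After press 1 at (0,1):
0 0 1 1 0
1 1 0 0 1
0 0 1 1 1
0 1 1 0 1

Lights still on: 11

Answer: no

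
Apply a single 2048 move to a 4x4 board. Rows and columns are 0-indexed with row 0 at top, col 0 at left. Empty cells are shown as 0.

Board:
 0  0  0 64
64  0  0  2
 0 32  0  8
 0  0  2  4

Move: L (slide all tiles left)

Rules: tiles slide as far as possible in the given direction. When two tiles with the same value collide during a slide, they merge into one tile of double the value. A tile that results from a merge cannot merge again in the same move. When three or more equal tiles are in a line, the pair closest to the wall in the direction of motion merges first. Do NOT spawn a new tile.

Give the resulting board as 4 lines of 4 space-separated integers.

Answer: 64  0  0  0
64  2  0  0
32  8  0  0
 2  4  0  0

Derivation:
Slide left:
row 0: [0, 0, 0, 64] -> [64, 0, 0, 0]
row 1: [64, 0, 0, 2] -> [64, 2, 0, 0]
row 2: [0, 32, 0, 8] -> [32, 8, 0, 0]
row 3: [0, 0, 2, 4] -> [2, 4, 0, 0]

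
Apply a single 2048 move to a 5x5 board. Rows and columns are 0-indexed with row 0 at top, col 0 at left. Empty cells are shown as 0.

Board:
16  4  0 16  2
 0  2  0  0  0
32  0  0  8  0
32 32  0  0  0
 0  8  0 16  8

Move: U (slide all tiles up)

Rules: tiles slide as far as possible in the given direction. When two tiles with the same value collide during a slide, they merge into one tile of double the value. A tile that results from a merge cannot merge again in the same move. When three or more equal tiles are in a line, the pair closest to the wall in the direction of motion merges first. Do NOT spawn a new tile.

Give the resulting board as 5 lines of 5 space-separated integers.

Slide up:
col 0: [16, 0, 32, 32, 0] -> [16, 64, 0, 0, 0]
col 1: [4, 2, 0, 32, 8] -> [4, 2, 32, 8, 0]
col 2: [0, 0, 0, 0, 0] -> [0, 0, 0, 0, 0]
col 3: [16, 0, 8, 0, 16] -> [16, 8, 16, 0, 0]
col 4: [2, 0, 0, 0, 8] -> [2, 8, 0, 0, 0]

Answer: 16  4  0 16  2
64  2  0  8  8
 0 32  0 16  0
 0  8  0  0  0
 0  0  0  0  0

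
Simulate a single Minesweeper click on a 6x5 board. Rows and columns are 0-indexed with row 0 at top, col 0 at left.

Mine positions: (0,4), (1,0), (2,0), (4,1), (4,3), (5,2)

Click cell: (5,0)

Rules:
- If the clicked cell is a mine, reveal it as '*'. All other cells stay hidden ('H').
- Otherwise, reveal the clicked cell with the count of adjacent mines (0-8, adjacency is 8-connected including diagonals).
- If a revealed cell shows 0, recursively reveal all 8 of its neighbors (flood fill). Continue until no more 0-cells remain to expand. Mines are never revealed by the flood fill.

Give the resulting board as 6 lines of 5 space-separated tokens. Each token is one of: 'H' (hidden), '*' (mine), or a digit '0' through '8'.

H H H H H
H H H H H
H H H H H
H H H H H
H H H H H
1 H H H H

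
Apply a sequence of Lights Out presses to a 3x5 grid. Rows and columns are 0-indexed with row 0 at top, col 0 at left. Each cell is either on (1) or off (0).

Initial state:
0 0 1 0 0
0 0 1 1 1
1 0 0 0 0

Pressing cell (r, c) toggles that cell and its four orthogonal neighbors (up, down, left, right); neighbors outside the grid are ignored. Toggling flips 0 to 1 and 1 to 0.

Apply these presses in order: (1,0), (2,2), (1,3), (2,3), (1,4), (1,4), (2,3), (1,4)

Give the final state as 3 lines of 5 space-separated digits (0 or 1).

Answer: 1 0 1 1 1
1 1 1 1 1
0 1 1 0 1

Derivation:
After press 1 at (1,0):
1 0 1 0 0
1 1 1 1 1
0 0 0 0 0

After press 2 at (2,2):
1 0 1 0 0
1 1 0 1 1
0 1 1 1 0

After press 3 at (1,3):
1 0 1 1 0
1 1 1 0 0
0 1 1 0 0

After press 4 at (2,3):
1 0 1 1 0
1 1 1 1 0
0 1 0 1 1

After press 5 at (1,4):
1 0 1 1 1
1 1 1 0 1
0 1 0 1 0

After press 6 at (1,4):
1 0 1 1 0
1 1 1 1 0
0 1 0 1 1

After press 7 at (2,3):
1 0 1 1 0
1 1 1 0 0
0 1 1 0 0

After press 8 at (1,4):
1 0 1 1 1
1 1 1 1 1
0 1 1 0 1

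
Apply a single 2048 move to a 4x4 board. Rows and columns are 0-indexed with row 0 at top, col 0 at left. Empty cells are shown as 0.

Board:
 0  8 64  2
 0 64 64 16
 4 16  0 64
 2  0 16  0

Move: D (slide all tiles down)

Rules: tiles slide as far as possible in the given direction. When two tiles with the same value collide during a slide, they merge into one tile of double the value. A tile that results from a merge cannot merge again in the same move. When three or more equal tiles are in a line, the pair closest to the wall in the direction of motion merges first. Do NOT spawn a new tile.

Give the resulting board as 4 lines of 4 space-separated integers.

Slide down:
col 0: [0, 0, 4, 2] -> [0, 0, 4, 2]
col 1: [8, 64, 16, 0] -> [0, 8, 64, 16]
col 2: [64, 64, 0, 16] -> [0, 0, 128, 16]
col 3: [2, 16, 64, 0] -> [0, 2, 16, 64]

Answer:   0   0   0   0
  0   8   0   2
  4  64 128  16
  2  16  16  64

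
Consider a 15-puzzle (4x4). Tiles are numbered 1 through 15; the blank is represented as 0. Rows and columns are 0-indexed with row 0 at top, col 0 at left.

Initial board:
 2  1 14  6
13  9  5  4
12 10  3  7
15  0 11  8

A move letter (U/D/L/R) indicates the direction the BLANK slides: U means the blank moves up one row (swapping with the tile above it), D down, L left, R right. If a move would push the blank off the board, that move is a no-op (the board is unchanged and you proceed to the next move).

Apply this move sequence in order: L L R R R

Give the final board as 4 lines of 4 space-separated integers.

After move 1 (L):
 2  1 14  6
13  9  5  4
12 10  3  7
 0 15 11  8

After move 2 (L):
 2  1 14  6
13  9  5  4
12 10  3  7
 0 15 11  8

After move 3 (R):
 2  1 14  6
13  9  5  4
12 10  3  7
15  0 11  8

After move 4 (R):
 2  1 14  6
13  9  5  4
12 10  3  7
15 11  0  8

After move 5 (R):
 2  1 14  6
13  9  5  4
12 10  3  7
15 11  8  0

Answer:  2  1 14  6
13  9  5  4
12 10  3  7
15 11  8  0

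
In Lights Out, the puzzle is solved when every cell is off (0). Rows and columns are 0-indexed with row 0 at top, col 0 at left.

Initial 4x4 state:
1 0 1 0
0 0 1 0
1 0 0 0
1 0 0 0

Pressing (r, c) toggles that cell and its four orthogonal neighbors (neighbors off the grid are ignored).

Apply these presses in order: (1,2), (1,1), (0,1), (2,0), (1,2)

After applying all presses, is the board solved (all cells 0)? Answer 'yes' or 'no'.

Answer: yes

Derivation:
After press 1 at (1,2):
1 0 0 0
0 1 0 1
1 0 1 0
1 0 0 0

After press 2 at (1,1):
1 1 0 0
1 0 1 1
1 1 1 0
1 0 0 0

After press 3 at (0,1):
0 0 1 0
1 1 1 1
1 1 1 0
1 0 0 0

After press 4 at (2,0):
0 0 1 0
0 1 1 1
0 0 1 0
0 0 0 0

After press 5 at (1,2):
0 0 0 0
0 0 0 0
0 0 0 0
0 0 0 0

Lights still on: 0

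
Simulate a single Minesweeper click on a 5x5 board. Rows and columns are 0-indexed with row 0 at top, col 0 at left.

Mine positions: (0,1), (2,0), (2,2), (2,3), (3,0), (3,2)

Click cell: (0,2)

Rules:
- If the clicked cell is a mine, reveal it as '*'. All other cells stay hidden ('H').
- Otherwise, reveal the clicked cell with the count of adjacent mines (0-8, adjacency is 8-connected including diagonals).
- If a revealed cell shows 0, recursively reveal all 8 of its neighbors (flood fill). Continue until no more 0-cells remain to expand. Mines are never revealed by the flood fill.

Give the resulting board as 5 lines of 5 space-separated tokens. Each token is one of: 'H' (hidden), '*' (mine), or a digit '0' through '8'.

H H 1 H H
H H H H H
H H H H H
H H H H H
H H H H H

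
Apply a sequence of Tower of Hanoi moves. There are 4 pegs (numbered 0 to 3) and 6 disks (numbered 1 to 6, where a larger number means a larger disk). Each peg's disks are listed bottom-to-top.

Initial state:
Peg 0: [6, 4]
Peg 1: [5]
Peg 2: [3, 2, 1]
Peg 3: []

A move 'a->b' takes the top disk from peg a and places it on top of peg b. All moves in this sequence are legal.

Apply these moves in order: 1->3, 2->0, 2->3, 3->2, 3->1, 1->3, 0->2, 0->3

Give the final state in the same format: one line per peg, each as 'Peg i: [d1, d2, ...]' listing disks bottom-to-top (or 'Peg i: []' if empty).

After move 1 (1->3):
Peg 0: [6, 4]
Peg 1: []
Peg 2: [3, 2, 1]
Peg 3: [5]

After move 2 (2->0):
Peg 0: [6, 4, 1]
Peg 1: []
Peg 2: [3, 2]
Peg 3: [5]

After move 3 (2->3):
Peg 0: [6, 4, 1]
Peg 1: []
Peg 2: [3]
Peg 3: [5, 2]

After move 4 (3->2):
Peg 0: [6, 4, 1]
Peg 1: []
Peg 2: [3, 2]
Peg 3: [5]

After move 5 (3->1):
Peg 0: [6, 4, 1]
Peg 1: [5]
Peg 2: [3, 2]
Peg 3: []

After move 6 (1->3):
Peg 0: [6, 4, 1]
Peg 1: []
Peg 2: [3, 2]
Peg 3: [5]

After move 7 (0->2):
Peg 0: [6, 4]
Peg 1: []
Peg 2: [3, 2, 1]
Peg 3: [5]

After move 8 (0->3):
Peg 0: [6]
Peg 1: []
Peg 2: [3, 2, 1]
Peg 3: [5, 4]

Answer: Peg 0: [6]
Peg 1: []
Peg 2: [3, 2, 1]
Peg 3: [5, 4]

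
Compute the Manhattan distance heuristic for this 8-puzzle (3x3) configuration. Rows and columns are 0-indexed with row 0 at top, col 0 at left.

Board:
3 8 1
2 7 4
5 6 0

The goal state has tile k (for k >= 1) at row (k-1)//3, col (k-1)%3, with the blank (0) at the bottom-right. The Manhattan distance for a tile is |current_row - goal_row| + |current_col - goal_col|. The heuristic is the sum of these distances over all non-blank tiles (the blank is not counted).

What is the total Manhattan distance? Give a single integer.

Tile 3: (0,0)->(0,2) = 2
Tile 8: (0,1)->(2,1) = 2
Tile 1: (0,2)->(0,0) = 2
Tile 2: (1,0)->(0,1) = 2
Tile 7: (1,1)->(2,0) = 2
Tile 4: (1,2)->(1,0) = 2
Tile 5: (2,0)->(1,1) = 2
Tile 6: (2,1)->(1,2) = 2
Sum: 2 + 2 + 2 + 2 + 2 + 2 + 2 + 2 = 16

Answer: 16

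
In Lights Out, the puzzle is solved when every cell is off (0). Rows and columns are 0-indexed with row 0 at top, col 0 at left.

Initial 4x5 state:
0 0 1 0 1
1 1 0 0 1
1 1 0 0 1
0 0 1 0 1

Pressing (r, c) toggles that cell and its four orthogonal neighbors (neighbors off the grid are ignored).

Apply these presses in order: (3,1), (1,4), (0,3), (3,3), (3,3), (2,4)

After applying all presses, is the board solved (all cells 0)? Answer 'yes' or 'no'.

Answer: no

Derivation:
After press 1 at (3,1):
0 0 1 0 1
1 1 0 0 1
1 0 0 0 1
1 1 0 0 1

After press 2 at (1,4):
0 0 1 0 0
1 1 0 1 0
1 0 0 0 0
1 1 0 0 1

After press 3 at (0,3):
0 0 0 1 1
1 1 0 0 0
1 0 0 0 0
1 1 0 0 1

After press 4 at (3,3):
0 0 0 1 1
1 1 0 0 0
1 0 0 1 0
1 1 1 1 0

After press 5 at (3,3):
0 0 0 1 1
1 1 0 0 0
1 0 0 0 0
1 1 0 0 1

After press 6 at (2,4):
0 0 0 1 1
1 1 0 0 1
1 0 0 1 1
1 1 0 0 0

Lights still on: 10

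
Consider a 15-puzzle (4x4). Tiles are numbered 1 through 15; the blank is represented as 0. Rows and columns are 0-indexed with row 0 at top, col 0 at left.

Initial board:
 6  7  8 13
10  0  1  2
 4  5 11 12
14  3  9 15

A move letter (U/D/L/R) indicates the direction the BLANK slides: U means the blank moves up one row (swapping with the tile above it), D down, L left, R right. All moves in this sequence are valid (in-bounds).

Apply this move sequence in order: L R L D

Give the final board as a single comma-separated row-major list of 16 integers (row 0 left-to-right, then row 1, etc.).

Answer: 6, 7, 8, 13, 4, 10, 1, 2, 0, 5, 11, 12, 14, 3, 9, 15

Derivation:
After move 1 (L):
 6  7  8 13
 0 10  1  2
 4  5 11 12
14  3  9 15

After move 2 (R):
 6  7  8 13
10  0  1  2
 4  5 11 12
14  3  9 15

After move 3 (L):
 6  7  8 13
 0 10  1  2
 4  5 11 12
14  3  9 15

After move 4 (D):
 6  7  8 13
 4 10  1  2
 0  5 11 12
14  3  9 15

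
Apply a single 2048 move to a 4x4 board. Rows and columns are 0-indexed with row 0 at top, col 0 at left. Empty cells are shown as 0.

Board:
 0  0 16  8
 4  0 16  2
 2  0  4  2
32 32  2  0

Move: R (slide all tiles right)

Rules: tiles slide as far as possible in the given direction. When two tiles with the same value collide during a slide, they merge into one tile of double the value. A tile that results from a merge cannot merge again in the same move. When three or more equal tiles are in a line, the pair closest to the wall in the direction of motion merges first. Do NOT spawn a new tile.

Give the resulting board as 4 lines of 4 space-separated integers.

Answer:  0  0 16  8
 0  4 16  2
 0  2  4  2
 0  0 64  2

Derivation:
Slide right:
row 0: [0, 0, 16, 8] -> [0, 0, 16, 8]
row 1: [4, 0, 16, 2] -> [0, 4, 16, 2]
row 2: [2, 0, 4, 2] -> [0, 2, 4, 2]
row 3: [32, 32, 2, 0] -> [0, 0, 64, 2]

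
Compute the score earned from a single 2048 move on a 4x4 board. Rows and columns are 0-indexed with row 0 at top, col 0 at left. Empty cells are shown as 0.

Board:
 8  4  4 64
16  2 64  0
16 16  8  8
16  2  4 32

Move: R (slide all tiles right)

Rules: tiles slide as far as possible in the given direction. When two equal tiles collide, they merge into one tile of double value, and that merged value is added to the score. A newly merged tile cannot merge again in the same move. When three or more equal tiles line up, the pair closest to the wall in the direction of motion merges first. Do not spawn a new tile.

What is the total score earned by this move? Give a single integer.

Slide right:
row 0: [8, 4, 4, 64] -> [0, 8, 8, 64]  score +8 (running 8)
row 1: [16, 2, 64, 0] -> [0, 16, 2, 64]  score +0 (running 8)
row 2: [16, 16, 8, 8] -> [0, 0, 32, 16]  score +48 (running 56)
row 3: [16, 2, 4, 32] -> [16, 2, 4, 32]  score +0 (running 56)
Board after move:
 0  8  8 64
 0 16  2 64
 0  0 32 16
16  2  4 32

Answer: 56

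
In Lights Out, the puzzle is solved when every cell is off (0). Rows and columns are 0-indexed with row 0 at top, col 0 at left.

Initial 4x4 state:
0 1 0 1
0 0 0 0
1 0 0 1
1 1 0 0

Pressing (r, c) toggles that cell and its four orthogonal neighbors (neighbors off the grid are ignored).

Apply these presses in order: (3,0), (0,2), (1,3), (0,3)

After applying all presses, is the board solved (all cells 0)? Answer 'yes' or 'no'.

After press 1 at (3,0):
0 1 0 1
0 0 0 0
0 0 0 1
0 0 0 0

After press 2 at (0,2):
0 0 1 0
0 0 1 0
0 0 0 1
0 0 0 0

After press 3 at (1,3):
0 0 1 1
0 0 0 1
0 0 0 0
0 0 0 0

After press 4 at (0,3):
0 0 0 0
0 0 0 0
0 0 0 0
0 0 0 0

Lights still on: 0

Answer: yes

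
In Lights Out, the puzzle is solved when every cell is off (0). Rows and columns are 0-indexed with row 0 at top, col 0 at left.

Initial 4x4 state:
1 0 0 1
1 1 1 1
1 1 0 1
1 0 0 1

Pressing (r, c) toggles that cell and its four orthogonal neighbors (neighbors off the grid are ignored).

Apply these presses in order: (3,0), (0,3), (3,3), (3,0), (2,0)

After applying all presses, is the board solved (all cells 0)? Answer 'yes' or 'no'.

After press 1 at (3,0):
1 0 0 1
1 1 1 1
0 1 0 1
0 1 0 1

After press 2 at (0,3):
1 0 1 0
1 1 1 0
0 1 0 1
0 1 0 1

After press 3 at (3,3):
1 0 1 0
1 1 1 0
0 1 0 0
0 1 1 0

After press 4 at (3,0):
1 0 1 0
1 1 1 0
1 1 0 0
1 0 1 0

After press 5 at (2,0):
1 0 1 0
0 1 1 0
0 0 0 0
0 0 1 0

Lights still on: 5

Answer: no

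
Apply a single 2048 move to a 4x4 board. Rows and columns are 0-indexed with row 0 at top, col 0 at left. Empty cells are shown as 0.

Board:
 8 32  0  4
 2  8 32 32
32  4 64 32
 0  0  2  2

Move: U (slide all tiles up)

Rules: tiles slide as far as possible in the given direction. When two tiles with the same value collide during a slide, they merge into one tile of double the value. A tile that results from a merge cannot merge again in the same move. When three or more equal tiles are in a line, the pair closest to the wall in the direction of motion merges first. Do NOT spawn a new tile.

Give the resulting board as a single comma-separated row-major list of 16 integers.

Slide up:
col 0: [8, 2, 32, 0] -> [8, 2, 32, 0]
col 1: [32, 8, 4, 0] -> [32, 8, 4, 0]
col 2: [0, 32, 64, 2] -> [32, 64, 2, 0]
col 3: [4, 32, 32, 2] -> [4, 64, 2, 0]

Answer: 8, 32, 32, 4, 2, 8, 64, 64, 32, 4, 2, 2, 0, 0, 0, 0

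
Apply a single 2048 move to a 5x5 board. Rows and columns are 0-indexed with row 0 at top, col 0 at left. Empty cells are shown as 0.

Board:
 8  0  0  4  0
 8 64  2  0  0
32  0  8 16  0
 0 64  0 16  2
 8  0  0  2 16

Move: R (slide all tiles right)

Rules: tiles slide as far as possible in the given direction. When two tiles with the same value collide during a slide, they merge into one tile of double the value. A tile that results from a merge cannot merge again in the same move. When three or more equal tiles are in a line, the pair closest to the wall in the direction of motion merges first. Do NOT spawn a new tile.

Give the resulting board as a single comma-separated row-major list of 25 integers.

Slide right:
row 0: [8, 0, 0, 4, 0] -> [0, 0, 0, 8, 4]
row 1: [8, 64, 2, 0, 0] -> [0, 0, 8, 64, 2]
row 2: [32, 0, 8, 16, 0] -> [0, 0, 32, 8, 16]
row 3: [0, 64, 0, 16, 2] -> [0, 0, 64, 16, 2]
row 4: [8, 0, 0, 2, 16] -> [0, 0, 8, 2, 16]

Answer: 0, 0, 0, 8, 4, 0, 0, 8, 64, 2, 0, 0, 32, 8, 16, 0, 0, 64, 16, 2, 0, 0, 8, 2, 16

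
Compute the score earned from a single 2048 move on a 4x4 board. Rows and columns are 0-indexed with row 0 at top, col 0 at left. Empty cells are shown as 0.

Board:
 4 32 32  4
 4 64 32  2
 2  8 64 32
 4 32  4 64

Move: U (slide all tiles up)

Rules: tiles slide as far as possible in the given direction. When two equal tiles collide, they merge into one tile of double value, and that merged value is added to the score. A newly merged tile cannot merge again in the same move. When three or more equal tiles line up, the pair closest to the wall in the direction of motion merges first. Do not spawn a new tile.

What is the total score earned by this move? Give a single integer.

Answer: 72

Derivation:
Slide up:
col 0: [4, 4, 2, 4] -> [8, 2, 4, 0]  score +8 (running 8)
col 1: [32, 64, 8, 32] -> [32, 64, 8, 32]  score +0 (running 8)
col 2: [32, 32, 64, 4] -> [64, 64, 4, 0]  score +64 (running 72)
col 3: [4, 2, 32, 64] -> [4, 2, 32, 64]  score +0 (running 72)
Board after move:
 8 32 64  4
 2 64 64  2
 4  8  4 32
 0 32  0 64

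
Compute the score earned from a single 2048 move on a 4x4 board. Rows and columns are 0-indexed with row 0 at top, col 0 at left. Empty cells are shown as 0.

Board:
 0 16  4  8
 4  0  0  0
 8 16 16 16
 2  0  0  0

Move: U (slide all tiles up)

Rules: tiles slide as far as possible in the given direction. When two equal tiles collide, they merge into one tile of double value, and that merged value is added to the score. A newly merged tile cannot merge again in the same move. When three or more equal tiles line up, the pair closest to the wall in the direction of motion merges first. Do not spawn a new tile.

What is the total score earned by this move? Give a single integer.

Answer: 32

Derivation:
Slide up:
col 0: [0, 4, 8, 2] -> [4, 8, 2, 0]  score +0 (running 0)
col 1: [16, 0, 16, 0] -> [32, 0, 0, 0]  score +32 (running 32)
col 2: [4, 0, 16, 0] -> [4, 16, 0, 0]  score +0 (running 32)
col 3: [8, 0, 16, 0] -> [8, 16, 0, 0]  score +0 (running 32)
Board after move:
 4 32  4  8
 8  0 16 16
 2  0  0  0
 0  0  0  0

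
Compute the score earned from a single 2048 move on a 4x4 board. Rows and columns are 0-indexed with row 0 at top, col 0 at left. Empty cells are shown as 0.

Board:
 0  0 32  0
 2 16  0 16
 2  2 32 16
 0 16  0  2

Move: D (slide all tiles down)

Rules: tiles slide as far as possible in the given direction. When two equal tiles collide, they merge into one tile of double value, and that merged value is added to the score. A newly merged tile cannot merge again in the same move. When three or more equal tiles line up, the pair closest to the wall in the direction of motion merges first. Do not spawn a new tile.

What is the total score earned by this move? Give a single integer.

Slide down:
col 0: [0, 2, 2, 0] -> [0, 0, 0, 4]  score +4 (running 4)
col 1: [0, 16, 2, 16] -> [0, 16, 2, 16]  score +0 (running 4)
col 2: [32, 0, 32, 0] -> [0, 0, 0, 64]  score +64 (running 68)
col 3: [0, 16, 16, 2] -> [0, 0, 32, 2]  score +32 (running 100)
Board after move:
 0  0  0  0
 0 16  0  0
 0  2  0 32
 4 16 64  2

Answer: 100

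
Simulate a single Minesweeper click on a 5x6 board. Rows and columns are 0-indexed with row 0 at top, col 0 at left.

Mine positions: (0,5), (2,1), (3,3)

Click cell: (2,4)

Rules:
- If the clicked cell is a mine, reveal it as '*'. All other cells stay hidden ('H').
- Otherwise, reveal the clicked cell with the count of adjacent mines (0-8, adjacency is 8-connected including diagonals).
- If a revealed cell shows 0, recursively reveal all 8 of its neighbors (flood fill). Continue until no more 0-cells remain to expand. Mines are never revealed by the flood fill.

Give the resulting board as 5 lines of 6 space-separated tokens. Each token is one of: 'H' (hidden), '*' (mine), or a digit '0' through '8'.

H H H H H H
H H H H H H
H H H H 1 H
H H H H H H
H H H H H H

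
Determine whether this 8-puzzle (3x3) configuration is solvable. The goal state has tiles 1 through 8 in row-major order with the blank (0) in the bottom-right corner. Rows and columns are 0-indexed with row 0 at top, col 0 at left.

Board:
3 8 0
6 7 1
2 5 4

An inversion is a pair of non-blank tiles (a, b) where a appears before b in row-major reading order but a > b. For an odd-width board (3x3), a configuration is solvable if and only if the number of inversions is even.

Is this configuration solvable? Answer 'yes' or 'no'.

Inversions (pairs i<j in row-major order where tile[i] > tile[j] > 0): 17
17 is odd, so the puzzle is not solvable.

Answer: no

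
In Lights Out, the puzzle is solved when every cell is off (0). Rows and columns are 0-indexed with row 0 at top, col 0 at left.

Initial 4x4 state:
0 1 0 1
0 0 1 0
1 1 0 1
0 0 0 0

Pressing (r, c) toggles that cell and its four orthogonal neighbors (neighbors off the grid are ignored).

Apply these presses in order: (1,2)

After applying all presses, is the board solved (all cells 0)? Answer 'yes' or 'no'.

After press 1 at (1,2):
0 1 1 1
0 1 0 1
1 1 1 1
0 0 0 0

Lights still on: 9

Answer: no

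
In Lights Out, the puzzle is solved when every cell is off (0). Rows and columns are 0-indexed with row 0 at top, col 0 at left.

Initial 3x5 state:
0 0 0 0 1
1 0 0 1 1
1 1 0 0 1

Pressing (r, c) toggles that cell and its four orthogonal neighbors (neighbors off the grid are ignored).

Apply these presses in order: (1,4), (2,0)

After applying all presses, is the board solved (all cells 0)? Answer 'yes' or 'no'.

After press 1 at (1,4):
0 0 0 0 0
1 0 0 0 0
1 1 0 0 0

After press 2 at (2,0):
0 0 0 0 0
0 0 0 0 0
0 0 0 0 0

Lights still on: 0

Answer: yes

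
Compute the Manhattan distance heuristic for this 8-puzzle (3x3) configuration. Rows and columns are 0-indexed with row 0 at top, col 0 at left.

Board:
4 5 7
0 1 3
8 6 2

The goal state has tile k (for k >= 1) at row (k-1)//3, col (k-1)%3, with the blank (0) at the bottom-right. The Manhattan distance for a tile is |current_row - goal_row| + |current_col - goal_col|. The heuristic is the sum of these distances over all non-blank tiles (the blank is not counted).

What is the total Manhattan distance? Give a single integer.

Answer: 15

Derivation:
Tile 4: (0,0)->(1,0) = 1
Tile 5: (0,1)->(1,1) = 1
Tile 7: (0,2)->(2,0) = 4
Tile 1: (1,1)->(0,0) = 2
Tile 3: (1,2)->(0,2) = 1
Tile 8: (2,0)->(2,1) = 1
Tile 6: (2,1)->(1,2) = 2
Tile 2: (2,2)->(0,1) = 3
Sum: 1 + 1 + 4 + 2 + 1 + 1 + 2 + 3 = 15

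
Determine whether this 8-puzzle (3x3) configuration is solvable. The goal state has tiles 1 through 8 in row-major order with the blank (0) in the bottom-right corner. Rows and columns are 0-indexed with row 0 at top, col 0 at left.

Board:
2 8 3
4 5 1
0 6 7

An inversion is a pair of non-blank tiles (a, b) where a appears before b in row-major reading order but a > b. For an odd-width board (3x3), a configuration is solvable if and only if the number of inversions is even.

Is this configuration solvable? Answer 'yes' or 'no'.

Inversions (pairs i<j in row-major order where tile[i] > tile[j] > 0): 10
10 is even, so the puzzle is solvable.

Answer: yes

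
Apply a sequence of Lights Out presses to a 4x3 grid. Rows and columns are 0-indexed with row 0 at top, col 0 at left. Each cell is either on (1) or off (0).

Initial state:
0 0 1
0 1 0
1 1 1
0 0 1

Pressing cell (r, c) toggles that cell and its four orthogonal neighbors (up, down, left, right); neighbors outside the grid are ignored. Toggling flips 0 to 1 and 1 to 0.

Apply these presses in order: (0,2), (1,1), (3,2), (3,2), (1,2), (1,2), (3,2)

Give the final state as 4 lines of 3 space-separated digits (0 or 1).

After press 1 at (0,2):
0 1 0
0 1 1
1 1 1
0 0 1

After press 2 at (1,1):
0 0 0
1 0 0
1 0 1
0 0 1

After press 3 at (3,2):
0 0 0
1 0 0
1 0 0
0 1 0

After press 4 at (3,2):
0 0 0
1 0 0
1 0 1
0 0 1

After press 5 at (1,2):
0 0 1
1 1 1
1 0 0
0 0 1

After press 6 at (1,2):
0 0 0
1 0 0
1 0 1
0 0 1

After press 7 at (3,2):
0 0 0
1 0 0
1 0 0
0 1 0

Answer: 0 0 0
1 0 0
1 0 0
0 1 0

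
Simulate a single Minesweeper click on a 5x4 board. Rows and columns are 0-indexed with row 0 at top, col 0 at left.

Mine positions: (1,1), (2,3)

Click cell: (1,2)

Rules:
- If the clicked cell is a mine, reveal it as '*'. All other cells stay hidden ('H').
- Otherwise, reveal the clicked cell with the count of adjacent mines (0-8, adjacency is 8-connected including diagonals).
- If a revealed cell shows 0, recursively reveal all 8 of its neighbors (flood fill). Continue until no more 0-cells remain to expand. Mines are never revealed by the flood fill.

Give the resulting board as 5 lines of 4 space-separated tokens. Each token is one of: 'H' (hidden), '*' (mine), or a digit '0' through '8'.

H H H H
H H 2 H
H H H H
H H H H
H H H H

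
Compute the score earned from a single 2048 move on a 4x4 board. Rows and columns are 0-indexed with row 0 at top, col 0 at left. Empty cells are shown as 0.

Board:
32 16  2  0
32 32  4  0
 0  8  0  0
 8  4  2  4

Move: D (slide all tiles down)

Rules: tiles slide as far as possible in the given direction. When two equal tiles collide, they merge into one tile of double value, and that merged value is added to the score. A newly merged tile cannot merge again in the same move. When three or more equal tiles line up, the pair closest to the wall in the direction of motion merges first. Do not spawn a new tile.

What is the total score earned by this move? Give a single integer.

Answer: 64

Derivation:
Slide down:
col 0: [32, 32, 0, 8] -> [0, 0, 64, 8]  score +64 (running 64)
col 1: [16, 32, 8, 4] -> [16, 32, 8, 4]  score +0 (running 64)
col 2: [2, 4, 0, 2] -> [0, 2, 4, 2]  score +0 (running 64)
col 3: [0, 0, 0, 4] -> [0, 0, 0, 4]  score +0 (running 64)
Board after move:
 0 16  0  0
 0 32  2  0
64  8  4  0
 8  4  2  4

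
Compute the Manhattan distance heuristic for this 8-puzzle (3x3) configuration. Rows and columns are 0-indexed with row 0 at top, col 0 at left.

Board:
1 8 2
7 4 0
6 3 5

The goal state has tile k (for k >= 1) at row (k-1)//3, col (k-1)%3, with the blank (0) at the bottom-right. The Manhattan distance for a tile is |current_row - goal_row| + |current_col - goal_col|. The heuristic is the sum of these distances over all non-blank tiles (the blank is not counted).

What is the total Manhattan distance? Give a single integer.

Tile 1: at (0,0), goal (0,0), distance |0-0|+|0-0| = 0
Tile 8: at (0,1), goal (2,1), distance |0-2|+|1-1| = 2
Tile 2: at (0,2), goal (0,1), distance |0-0|+|2-1| = 1
Tile 7: at (1,0), goal (2,0), distance |1-2|+|0-0| = 1
Tile 4: at (1,1), goal (1,0), distance |1-1|+|1-0| = 1
Tile 6: at (2,0), goal (1,2), distance |2-1|+|0-2| = 3
Tile 3: at (2,1), goal (0,2), distance |2-0|+|1-2| = 3
Tile 5: at (2,2), goal (1,1), distance |2-1|+|2-1| = 2
Sum: 0 + 2 + 1 + 1 + 1 + 3 + 3 + 2 = 13

Answer: 13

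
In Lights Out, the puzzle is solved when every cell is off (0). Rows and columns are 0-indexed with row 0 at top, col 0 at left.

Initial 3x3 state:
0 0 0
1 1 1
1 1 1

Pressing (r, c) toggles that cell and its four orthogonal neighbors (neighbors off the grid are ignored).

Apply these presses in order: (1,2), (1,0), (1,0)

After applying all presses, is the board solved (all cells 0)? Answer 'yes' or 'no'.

Answer: no

Derivation:
After press 1 at (1,2):
0 0 1
1 0 0
1 1 0

After press 2 at (1,0):
1 0 1
0 1 0
0 1 0

After press 3 at (1,0):
0 0 1
1 0 0
1 1 0

Lights still on: 4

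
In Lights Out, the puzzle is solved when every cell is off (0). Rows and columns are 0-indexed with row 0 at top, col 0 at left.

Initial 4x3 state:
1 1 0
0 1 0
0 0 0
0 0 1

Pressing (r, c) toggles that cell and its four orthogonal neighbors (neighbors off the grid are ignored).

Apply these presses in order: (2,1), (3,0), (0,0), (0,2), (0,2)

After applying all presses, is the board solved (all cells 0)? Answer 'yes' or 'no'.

Answer: no

Derivation:
After press 1 at (2,1):
1 1 0
0 0 0
1 1 1
0 1 1

After press 2 at (3,0):
1 1 0
0 0 0
0 1 1
1 0 1

After press 3 at (0,0):
0 0 0
1 0 0
0 1 1
1 0 1

After press 4 at (0,2):
0 1 1
1 0 1
0 1 1
1 0 1

After press 5 at (0,2):
0 0 0
1 0 0
0 1 1
1 0 1

Lights still on: 5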